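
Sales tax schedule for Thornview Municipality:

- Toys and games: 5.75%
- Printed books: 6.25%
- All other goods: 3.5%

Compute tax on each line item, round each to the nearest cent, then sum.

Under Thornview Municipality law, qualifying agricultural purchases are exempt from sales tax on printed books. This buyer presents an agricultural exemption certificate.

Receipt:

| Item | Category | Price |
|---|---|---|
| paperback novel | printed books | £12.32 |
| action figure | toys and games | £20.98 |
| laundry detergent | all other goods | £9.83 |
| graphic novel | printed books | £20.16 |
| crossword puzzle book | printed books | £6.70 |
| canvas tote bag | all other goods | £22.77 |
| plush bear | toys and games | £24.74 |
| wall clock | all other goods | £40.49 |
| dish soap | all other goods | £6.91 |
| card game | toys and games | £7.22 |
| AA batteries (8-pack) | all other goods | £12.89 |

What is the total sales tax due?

£6.30

Paperback novel £12.32: printed books, buyer-exempt → 0% → £0.00
Action figure £20.98: toys and games → 5.75% → £1.21
Laundry detergent £9.83: all other goods → 3.5% → £0.34
Graphic novel £20.16: printed books, buyer-exempt → 0% → £0.00
Crossword puzzle book £6.70: printed books, buyer-exempt → 0% → £0.00
Canvas tote bag £22.77: all other goods → 3.5% → £0.80
Plush bear £24.74: toys and games → 5.75% → £1.42
Wall clock £40.49: all other goods → 3.5% → £1.42
Dish soap £6.91: all other goods → 3.5% → £0.24
Card game £7.22: toys and games → 5.75% → £0.42
AA batteries (8-pack) £12.89: all other goods → 3.5% → £0.45
Total tax = £1.21 + £0.34 + £0.80 + £1.42 + £1.42 + £0.24 + £0.42 + £0.45 = £6.30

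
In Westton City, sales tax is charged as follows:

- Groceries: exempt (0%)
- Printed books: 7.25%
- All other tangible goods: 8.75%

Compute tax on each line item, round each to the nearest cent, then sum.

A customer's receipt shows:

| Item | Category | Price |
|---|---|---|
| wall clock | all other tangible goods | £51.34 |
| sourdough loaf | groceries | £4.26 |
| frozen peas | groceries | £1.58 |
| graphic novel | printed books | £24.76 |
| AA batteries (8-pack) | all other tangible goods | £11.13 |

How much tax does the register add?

£7.26

Wall clock £51.34: all other tangible goods → 8.75% → £4.49
Sourdough loaf £4.26: groceries → 0% → £0.00
Frozen peas £1.58: groceries → 0% → £0.00
Graphic novel £24.76: printed books → 7.25% → £1.80
AA batteries (8-pack) £11.13: all other tangible goods → 8.75% → £0.97
Total tax = £4.49 + £1.80 + £0.97 = £7.26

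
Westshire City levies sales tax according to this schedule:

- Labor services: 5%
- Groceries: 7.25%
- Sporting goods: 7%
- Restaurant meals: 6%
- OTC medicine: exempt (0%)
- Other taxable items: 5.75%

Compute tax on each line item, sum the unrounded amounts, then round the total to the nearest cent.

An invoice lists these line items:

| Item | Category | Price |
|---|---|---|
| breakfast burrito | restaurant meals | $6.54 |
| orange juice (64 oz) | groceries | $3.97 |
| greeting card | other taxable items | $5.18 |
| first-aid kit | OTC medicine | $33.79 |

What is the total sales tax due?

Breakfast burrito $6.54: restaurant meals → 6% → $0.3924
Orange juice (64 oz) $3.97: groceries → 7.25% → $0.287825
Greeting card $5.18: other taxable items → 5.75% → $0.29785
First-aid kit $33.79: OTC medicine → 0% → $0.00
Unrounded tax sum = $0.978075 → $0.98

$0.98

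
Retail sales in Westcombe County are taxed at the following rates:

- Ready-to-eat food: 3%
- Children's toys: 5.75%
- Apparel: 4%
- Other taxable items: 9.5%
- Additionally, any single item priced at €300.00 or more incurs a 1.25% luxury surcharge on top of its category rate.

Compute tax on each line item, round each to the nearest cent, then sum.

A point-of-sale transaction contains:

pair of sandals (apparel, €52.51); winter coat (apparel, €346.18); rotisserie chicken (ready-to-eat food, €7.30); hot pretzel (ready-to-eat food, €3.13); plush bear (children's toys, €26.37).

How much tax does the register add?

Pair of sandals €52.51: apparel → 4% → €2.10
Winter coat €346.18: apparel → 4% + 1.25% surcharge = 5.25% → €18.17
Rotisserie chicken €7.30: ready-to-eat food → 3% → €0.22
Hot pretzel €3.13: ready-to-eat food → 3% → €0.09
Plush bear €26.37: children's toys → 5.75% → €1.52
Total tax = €2.10 + €18.17 + €0.22 + €0.09 + €1.52 = €22.10

€22.10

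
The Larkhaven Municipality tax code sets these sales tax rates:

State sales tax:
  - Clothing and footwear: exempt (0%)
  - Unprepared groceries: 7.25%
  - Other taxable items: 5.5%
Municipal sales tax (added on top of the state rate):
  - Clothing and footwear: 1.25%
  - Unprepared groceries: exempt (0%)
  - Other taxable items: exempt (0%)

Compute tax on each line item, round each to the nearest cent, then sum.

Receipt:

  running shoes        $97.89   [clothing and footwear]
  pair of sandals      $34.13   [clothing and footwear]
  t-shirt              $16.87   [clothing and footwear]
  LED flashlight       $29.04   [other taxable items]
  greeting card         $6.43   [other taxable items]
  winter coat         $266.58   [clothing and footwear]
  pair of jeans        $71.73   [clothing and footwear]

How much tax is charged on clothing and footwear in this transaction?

$6.09

Running shoes $97.89: clothing and footwear → 0% + 1.25% municipal = 1.25% → $1.22
Pair of sandals $34.13: clothing and footwear → 0% + 1.25% municipal = 1.25% → $0.43
T-shirt $16.87: clothing and footwear → 0% + 1.25% municipal = 1.25% → $0.21
Winter coat $266.58: clothing and footwear → 0% + 1.25% municipal = 1.25% → $3.33
Pair of jeans $71.73: clothing and footwear → 0% + 1.25% municipal = 1.25% → $0.90
Tax on clothing and footwear = $1.22 + $0.43 + $0.21 + $3.33 + $0.90 = $6.09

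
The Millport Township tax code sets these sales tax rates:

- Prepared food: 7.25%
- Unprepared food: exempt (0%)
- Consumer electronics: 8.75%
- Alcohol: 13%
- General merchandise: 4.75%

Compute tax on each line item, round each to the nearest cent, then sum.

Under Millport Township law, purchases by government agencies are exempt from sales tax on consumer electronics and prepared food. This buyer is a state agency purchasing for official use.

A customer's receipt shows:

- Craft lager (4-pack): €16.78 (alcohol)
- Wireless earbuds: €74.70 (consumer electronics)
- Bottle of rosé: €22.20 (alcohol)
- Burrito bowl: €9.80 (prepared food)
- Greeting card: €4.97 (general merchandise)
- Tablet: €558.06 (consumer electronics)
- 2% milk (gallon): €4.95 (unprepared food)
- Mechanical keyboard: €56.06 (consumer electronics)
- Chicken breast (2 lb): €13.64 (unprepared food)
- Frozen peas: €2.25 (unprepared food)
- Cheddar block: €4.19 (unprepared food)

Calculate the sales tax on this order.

€5.31

Craft lager (4-pack) €16.78: alcohol → 13% → €2.18
Wireless earbuds €74.70: consumer electronics, buyer-exempt → 0% → €0.00
Bottle of rosé €22.20: alcohol → 13% → €2.89
Burrito bowl €9.80: prepared food, buyer-exempt → 0% → €0.00
Greeting card €4.97: general merchandise → 4.75% → €0.24
Tablet €558.06: consumer electronics, buyer-exempt → 0% → €0.00
2% milk (gallon) €4.95: unprepared food → 0% → €0.00
Mechanical keyboard €56.06: consumer electronics, buyer-exempt → 0% → €0.00
Chicken breast (2 lb) €13.64: unprepared food → 0% → €0.00
Frozen peas €2.25: unprepared food → 0% → €0.00
Cheddar block €4.19: unprepared food → 0% → €0.00
Total tax = €2.18 + €2.89 + €0.24 = €5.31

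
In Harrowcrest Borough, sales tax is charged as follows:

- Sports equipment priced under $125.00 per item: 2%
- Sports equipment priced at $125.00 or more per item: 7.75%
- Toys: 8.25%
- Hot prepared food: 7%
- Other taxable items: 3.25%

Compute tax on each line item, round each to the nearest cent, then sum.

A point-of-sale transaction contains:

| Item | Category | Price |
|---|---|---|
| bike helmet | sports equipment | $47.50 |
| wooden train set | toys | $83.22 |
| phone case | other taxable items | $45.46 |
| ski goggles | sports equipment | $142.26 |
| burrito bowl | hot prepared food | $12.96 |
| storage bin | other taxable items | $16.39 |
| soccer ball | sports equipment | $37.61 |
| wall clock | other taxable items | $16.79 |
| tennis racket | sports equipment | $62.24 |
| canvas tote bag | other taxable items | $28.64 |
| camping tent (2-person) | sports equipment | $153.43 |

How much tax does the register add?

$37.13

Bike helmet $47.50: sports equipment, under $125.00 → 2% → $0.95
Wooden train set $83.22: toys → 8.25% → $6.87
Phone case $45.46: other taxable items → 3.25% → $1.48
Ski goggles $142.26: sports equipment, $125.00 or more → 7.75% → $11.03
Burrito bowl $12.96: hot prepared food → 7% → $0.91
Storage bin $16.39: other taxable items → 3.25% → $0.53
Soccer ball $37.61: sports equipment, under $125.00 → 2% → $0.75
Wall clock $16.79: other taxable items → 3.25% → $0.55
Tennis racket $62.24: sports equipment, under $125.00 → 2% → $1.24
Canvas tote bag $28.64: other taxable items → 3.25% → $0.93
Camping tent (2-person) $153.43: sports equipment, $125.00 or more → 7.75% → $11.89
Total tax = $0.95 + $6.87 + $1.48 + $11.03 + $0.91 + $0.53 + $0.75 + $0.55 + $1.24 + $0.93 + $11.89 = $37.13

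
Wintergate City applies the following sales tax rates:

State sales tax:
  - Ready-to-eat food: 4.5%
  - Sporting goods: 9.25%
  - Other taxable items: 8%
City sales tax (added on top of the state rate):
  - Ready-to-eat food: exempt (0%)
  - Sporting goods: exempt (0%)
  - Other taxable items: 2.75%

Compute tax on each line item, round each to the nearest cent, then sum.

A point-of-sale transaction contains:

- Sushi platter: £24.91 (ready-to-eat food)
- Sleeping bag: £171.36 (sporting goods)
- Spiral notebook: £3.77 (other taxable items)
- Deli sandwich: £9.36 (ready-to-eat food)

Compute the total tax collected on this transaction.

£17.80

Sushi platter £24.91: ready-to-eat food → 4.5% + 0% city = 4.5% → £1.12
Sleeping bag £171.36: sporting goods → 9.25% + 0% city = 9.25% → £15.85
Spiral notebook £3.77: other taxable items → 8% + 2.75% city = 10.75% → £0.41
Deli sandwich £9.36: ready-to-eat food → 4.5% + 0% city = 4.5% → £0.42
Total tax = £1.12 + £15.85 + £0.41 + £0.42 = £17.80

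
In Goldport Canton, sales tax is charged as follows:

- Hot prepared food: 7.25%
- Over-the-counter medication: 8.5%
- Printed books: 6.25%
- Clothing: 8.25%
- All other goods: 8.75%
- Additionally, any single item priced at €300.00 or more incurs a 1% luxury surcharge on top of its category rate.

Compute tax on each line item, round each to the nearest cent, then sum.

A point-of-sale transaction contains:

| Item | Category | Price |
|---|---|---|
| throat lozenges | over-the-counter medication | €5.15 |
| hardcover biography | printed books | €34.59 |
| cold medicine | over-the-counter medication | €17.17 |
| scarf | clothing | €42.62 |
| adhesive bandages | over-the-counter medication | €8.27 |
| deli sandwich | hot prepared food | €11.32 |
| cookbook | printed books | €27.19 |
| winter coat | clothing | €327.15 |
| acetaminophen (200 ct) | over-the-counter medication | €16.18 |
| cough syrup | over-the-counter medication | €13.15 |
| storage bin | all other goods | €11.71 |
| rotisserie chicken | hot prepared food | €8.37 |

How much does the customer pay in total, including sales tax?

Throat lozenges €5.15: over-the-counter medication → 8.5% → €0.44
Hardcover biography €34.59: printed books → 6.25% → €2.16
Cold medicine €17.17: over-the-counter medication → 8.5% → €1.46
Scarf €42.62: clothing → 8.25% → €3.52
Adhesive bandages €8.27: over-the-counter medication → 8.5% → €0.70
Deli sandwich €11.32: hot prepared food → 7.25% → €0.82
Cookbook €27.19: printed books → 6.25% → €1.70
Winter coat €327.15: clothing → 8.25% + 1% surcharge = 9.25% → €30.26
Acetaminophen (200 ct) €16.18: over-the-counter medication → 8.5% → €1.38
Cough syrup €13.15: over-the-counter medication → 8.5% → €1.12
Storage bin €11.71: all other goods → 8.75% → €1.02
Rotisserie chicken €8.37: hot prepared food → 7.25% → €0.61
Subtotal = €522.87; tax = €45.19; total due = €568.06

€568.06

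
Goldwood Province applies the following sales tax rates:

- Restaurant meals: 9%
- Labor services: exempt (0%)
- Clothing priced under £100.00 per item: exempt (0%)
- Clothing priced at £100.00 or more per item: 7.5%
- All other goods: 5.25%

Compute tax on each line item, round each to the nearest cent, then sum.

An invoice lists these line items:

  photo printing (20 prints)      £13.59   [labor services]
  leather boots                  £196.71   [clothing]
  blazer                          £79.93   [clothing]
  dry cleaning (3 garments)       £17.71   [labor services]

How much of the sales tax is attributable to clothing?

£14.75

Leather boots £196.71: clothing, £100.00 or more → 7.5% → £14.75
Blazer £79.93: clothing, under £100.00 → 0% → £0.00
Tax on clothing = £14.75 + £0.00 = £14.75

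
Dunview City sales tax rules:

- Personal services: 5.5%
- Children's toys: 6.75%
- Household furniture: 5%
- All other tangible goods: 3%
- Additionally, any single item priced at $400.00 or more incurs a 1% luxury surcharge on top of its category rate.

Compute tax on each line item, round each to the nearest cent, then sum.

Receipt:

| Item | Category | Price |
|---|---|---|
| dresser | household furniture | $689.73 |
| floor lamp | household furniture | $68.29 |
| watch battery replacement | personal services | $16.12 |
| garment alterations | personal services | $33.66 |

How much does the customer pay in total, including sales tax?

$855.33

Dresser $689.73: household furniture → 5% + 1% surcharge = 6% → $41.38
Floor lamp $68.29: household furniture → 5% → $3.41
Watch battery replacement $16.12: personal services → 5.5% → $0.89
Garment alterations $33.66: personal services → 5.5% → $1.85
Subtotal = $807.80; tax = $47.53; total due = $855.33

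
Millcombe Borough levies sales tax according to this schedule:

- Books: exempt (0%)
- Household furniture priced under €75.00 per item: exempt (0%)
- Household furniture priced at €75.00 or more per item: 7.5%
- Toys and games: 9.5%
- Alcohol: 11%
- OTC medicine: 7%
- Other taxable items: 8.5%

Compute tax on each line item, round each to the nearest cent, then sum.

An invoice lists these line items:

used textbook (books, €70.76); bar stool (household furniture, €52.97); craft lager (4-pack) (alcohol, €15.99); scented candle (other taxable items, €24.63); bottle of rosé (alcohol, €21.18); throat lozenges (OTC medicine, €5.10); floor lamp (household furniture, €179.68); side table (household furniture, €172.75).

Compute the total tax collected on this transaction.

€32.98

Used textbook €70.76: books → 0% → €0.00
Bar stool €52.97: household furniture, under €75.00 → 0% → €0.00
Craft lager (4-pack) €15.99: alcohol → 11% → €1.76
Scented candle €24.63: other taxable items → 8.5% → €2.09
Bottle of rosé €21.18: alcohol → 11% → €2.33
Throat lozenges €5.10: OTC medicine → 7% → €0.36
Floor lamp €179.68: household furniture, €75.00 or more → 7.5% → €13.48
Side table €172.75: household furniture, €75.00 or more → 7.5% → €12.96
Total tax = €1.76 + €2.09 + €2.33 + €0.36 + €13.48 + €12.96 = €32.98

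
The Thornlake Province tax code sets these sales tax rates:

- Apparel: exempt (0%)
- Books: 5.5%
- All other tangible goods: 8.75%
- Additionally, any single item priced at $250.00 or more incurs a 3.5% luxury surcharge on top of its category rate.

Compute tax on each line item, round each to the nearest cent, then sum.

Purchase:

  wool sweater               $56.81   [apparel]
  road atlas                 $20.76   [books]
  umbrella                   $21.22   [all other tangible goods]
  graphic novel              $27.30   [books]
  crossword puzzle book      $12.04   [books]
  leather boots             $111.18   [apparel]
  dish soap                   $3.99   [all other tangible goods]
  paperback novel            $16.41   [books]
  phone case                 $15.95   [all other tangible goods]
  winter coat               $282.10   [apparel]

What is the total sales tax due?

Wool sweater $56.81: apparel → 0% → $0.00
Road atlas $20.76: books → 5.5% → $1.14
Umbrella $21.22: all other tangible goods → 8.75% → $1.86
Graphic novel $27.30: books → 5.5% → $1.50
Crossword puzzle book $12.04: books → 5.5% → $0.66
Leather boots $111.18: apparel → 0% → $0.00
Dish soap $3.99: all other tangible goods → 8.75% → $0.35
Paperback novel $16.41: books → 5.5% → $0.90
Phone case $15.95: all other tangible goods → 8.75% → $1.40
Winter coat $282.10: apparel → 0% + 3.5% surcharge = 3.5% → $9.87
Total tax = $1.14 + $1.86 + $1.50 + $0.66 + $0.35 + $0.90 + $1.40 + $9.87 = $17.68

$17.68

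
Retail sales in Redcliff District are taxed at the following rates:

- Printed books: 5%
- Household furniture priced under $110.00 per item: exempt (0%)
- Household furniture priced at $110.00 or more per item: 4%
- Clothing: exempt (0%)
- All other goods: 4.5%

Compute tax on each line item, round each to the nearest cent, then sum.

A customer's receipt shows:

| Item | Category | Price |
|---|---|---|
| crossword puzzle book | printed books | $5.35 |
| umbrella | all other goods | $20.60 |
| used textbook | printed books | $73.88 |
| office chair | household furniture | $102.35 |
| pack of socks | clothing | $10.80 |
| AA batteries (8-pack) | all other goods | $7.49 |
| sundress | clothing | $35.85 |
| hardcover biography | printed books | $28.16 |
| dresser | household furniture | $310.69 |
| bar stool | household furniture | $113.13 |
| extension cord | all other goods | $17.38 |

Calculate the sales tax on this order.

Crossword puzzle book $5.35: printed books → 5% → $0.27
Umbrella $20.60: all other goods → 4.5% → $0.93
Used textbook $73.88: printed books → 5% → $3.69
Office chair $102.35: household furniture, under $110.00 → 0% → $0.00
Pack of socks $10.80: clothing → 0% → $0.00
AA batteries (8-pack) $7.49: all other goods → 4.5% → $0.34
Sundress $35.85: clothing → 0% → $0.00
Hardcover biography $28.16: printed books → 5% → $1.41
Dresser $310.69: household furniture, $110.00 or more → 4% → $12.43
Bar stool $113.13: household furniture, $110.00 or more → 4% → $4.53
Extension cord $17.38: all other goods → 4.5% → $0.78
Total tax = $0.27 + $0.93 + $3.69 + $0.34 + $1.41 + $12.43 + $4.53 + $0.78 = $24.38

$24.38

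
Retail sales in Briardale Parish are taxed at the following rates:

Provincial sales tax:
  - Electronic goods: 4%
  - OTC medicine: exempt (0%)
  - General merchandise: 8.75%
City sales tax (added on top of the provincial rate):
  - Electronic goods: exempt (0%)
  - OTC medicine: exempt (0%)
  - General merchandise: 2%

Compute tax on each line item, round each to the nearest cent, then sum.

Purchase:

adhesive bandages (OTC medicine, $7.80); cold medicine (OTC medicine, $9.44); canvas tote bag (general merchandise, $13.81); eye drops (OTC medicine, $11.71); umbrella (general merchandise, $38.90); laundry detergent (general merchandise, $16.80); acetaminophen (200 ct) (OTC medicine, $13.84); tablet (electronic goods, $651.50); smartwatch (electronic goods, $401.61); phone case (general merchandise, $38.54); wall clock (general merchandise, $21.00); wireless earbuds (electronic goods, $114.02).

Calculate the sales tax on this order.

$60.55

Adhesive bandages $7.80: OTC medicine → 0% + 0% city = 0% → $0.00
Cold medicine $9.44: OTC medicine → 0% + 0% city = 0% → $0.00
Canvas tote bag $13.81: general merchandise → 8.75% + 2% city = 10.75% → $1.48
Eye drops $11.71: OTC medicine → 0% + 0% city = 0% → $0.00
Umbrella $38.90: general merchandise → 8.75% + 2% city = 10.75% → $4.18
Laundry detergent $16.80: general merchandise → 8.75% + 2% city = 10.75% → $1.81
Acetaminophen (200 ct) $13.84: OTC medicine → 0% + 0% city = 0% → $0.00
Tablet $651.50: electronic goods → 4% + 0% city = 4% → $26.06
Smartwatch $401.61: electronic goods → 4% + 0% city = 4% → $16.06
Phone case $38.54: general merchandise → 8.75% + 2% city = 10.75% → $4.14
Wall clock $21.00: general merchandise → 8.75% + 2% city = 10.75% → $2.26
Wireless earbuds $114.02: electronic goods → 4% + 0% city = 4% → $4.56
Total tax = $1.48 + $4.18 + $1.81 + $26.06 + $16.06 + $4.14 + $2.26 + $4.56 = $60.55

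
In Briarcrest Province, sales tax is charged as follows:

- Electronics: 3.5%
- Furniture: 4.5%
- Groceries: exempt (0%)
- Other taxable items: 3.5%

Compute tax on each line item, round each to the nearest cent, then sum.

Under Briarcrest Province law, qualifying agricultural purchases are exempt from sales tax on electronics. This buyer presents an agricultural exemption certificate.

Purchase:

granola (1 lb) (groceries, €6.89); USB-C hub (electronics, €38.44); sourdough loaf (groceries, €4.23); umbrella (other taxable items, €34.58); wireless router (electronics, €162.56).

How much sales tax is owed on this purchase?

Granola (1 lb) €6.89: groceries → 0% → €0.00
USB-C hub €38.44: electronics, buyer-exempt → 0% → €0.00
Sourdough loaf €4.23: groceries → 0% → €0.00
Umbrella €34.58: other taxable items → 3.5% → €1.21
Wireless router €162.56: electronics, buyer-exempt → 0% → €0.00
Total tax = €1.21

€1.21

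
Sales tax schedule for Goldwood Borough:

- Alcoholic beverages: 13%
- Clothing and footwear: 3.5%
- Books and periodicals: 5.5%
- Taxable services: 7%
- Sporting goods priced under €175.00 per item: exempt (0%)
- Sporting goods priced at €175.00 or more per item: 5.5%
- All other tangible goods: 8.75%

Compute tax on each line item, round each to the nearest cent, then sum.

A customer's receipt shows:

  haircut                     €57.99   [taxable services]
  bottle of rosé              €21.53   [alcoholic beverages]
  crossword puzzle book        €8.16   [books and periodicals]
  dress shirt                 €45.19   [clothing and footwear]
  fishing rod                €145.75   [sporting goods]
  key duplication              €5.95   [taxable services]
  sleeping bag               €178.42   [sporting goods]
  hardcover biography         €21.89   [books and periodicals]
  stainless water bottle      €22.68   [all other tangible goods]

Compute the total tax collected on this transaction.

€22.30

Haircut €57.99: taxable services → 7% → €4.06
Bottle of rosé €21.53: alcoholic beverages → 13% → €2.80
Crossword puzzle book €8.16: books and periodicals → 5.5% → €0.45
Dress shirt €45.19: clothing and footwear → 3.5% → €1.58
Fishing rod €145.75: sporting goods, under €175.00 → 0% → €0.00
Key duplication €5.95: taxable services → 7% → €0.42
Sleeping bag €178.42: sporting goods, €175.00 or more → 5.5% → €9.81
Hardcover biography €21.89: books and periodicals → 5.5% → €1.20
Stainless water bottle €22.68: all other tangible goods → 8.75% → €1.98
Total tax = €4.06 + €2.80 + €0.45 + €1.58 + €0.42 + €9.81 + €1.20 + €1.98 = €22.30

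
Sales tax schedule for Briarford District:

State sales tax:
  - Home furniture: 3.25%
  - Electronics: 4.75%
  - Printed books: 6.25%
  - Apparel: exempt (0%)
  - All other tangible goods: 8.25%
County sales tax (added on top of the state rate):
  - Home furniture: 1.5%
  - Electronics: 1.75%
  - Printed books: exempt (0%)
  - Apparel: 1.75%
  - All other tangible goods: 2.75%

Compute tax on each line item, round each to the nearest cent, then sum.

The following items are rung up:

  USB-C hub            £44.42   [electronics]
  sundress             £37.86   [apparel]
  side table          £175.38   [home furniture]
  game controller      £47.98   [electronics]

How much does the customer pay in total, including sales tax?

£320.64

USB-C hub £44.42: electronics → 4.75% + 1.75% county = 6.5% → £2.89
Sundress £37.86: apparel → 0% + 1.75% county = 1.75% → £0.66
Side table £175.38: home furniture → 3.25% + 1.5% county = 4.75% → £8.33
Game controller £47.98: electronics → 4.75% + 1.75% county = 6.5% → £3.12
Subtotal = £305.64; tax = £15.00; total due = £320.64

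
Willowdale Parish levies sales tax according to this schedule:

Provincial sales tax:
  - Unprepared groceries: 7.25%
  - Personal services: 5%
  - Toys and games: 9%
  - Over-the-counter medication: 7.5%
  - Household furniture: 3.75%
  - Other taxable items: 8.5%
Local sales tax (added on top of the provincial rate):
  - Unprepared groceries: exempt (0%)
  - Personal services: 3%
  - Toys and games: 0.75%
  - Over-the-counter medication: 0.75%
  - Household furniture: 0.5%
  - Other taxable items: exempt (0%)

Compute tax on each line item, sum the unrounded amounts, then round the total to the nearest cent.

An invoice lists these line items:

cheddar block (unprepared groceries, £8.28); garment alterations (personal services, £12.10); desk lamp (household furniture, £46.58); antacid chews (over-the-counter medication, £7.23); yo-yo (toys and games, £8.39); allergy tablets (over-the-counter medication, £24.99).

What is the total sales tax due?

Cheddar block £8.28: unprepared groceries → 7.25% + 0% local = 7.25% → £0.6003
Garment alterations £12.10: personal services → 5% + 3% local = 8% → £0.968
Desk lamp £46.58: household furniture → 3.75% + 0.5% local = 4.25% → £1.97965
Antacid chews £7.23: over-the-counter medication → 7.5% + 0.75% local = 8.25% → £0.596475
Yo-yo £8.39: toys and games → 9% + 0.75% local = 9.75% → £0.818025
Allergy tablets £24.99: over-the-counter medication → 7.5% + 0.75% local = 8.25% → £2.061675
Unrounded tax sum = £7.024125 → £7.02

£7.02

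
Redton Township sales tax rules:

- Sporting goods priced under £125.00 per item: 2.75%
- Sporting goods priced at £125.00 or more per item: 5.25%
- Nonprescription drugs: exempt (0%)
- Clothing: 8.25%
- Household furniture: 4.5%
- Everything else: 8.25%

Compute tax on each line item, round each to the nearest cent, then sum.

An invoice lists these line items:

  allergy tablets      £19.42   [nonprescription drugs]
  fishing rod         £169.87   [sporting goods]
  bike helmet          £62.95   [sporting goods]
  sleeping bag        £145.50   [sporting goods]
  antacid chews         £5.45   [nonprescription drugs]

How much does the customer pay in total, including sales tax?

£421.48

Allergy tablets £19.42: nonprescription drugs → 0% → £0.00
Fishing rod £169.87: sporting goods, £125.00 or more → 5.25% → £8.92
Bike helmet £62.95: sporting goods, under £125.00 → 2.75% → £1.73
Sleeping bag £145.50: sporting goods, £125.00 or more → 5.25% → £7.64
Antacid chews £5.45: nonprescription drugs → 0% → £0.00
Subtotal = £403.19; tax = £18.29; total due = £421.48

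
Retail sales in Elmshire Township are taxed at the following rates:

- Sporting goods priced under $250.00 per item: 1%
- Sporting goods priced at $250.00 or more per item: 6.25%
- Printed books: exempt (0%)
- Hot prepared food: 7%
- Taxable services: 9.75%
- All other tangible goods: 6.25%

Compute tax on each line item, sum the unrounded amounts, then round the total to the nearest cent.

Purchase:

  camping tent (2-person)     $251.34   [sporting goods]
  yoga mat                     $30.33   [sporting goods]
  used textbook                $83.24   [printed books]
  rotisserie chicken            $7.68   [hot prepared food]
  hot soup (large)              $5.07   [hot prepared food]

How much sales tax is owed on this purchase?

$16.90

Camping tent (2-person) $251.34: sporting goods, $250.00 or more → 6.25% → $15.70875
Yoga mat $30.33: sporting goods, under $250.00 → 1% → $0.3033
Used textbook $83.24: printed books → 0% → $0.00
Rotisserie chicken $7.68: hot prepared food → 7% → $0.5376
Hot soup (large) $5.07: hot prepared food → 7% → $0.3549
Unrounded tax sum = $16.90455 → $16.90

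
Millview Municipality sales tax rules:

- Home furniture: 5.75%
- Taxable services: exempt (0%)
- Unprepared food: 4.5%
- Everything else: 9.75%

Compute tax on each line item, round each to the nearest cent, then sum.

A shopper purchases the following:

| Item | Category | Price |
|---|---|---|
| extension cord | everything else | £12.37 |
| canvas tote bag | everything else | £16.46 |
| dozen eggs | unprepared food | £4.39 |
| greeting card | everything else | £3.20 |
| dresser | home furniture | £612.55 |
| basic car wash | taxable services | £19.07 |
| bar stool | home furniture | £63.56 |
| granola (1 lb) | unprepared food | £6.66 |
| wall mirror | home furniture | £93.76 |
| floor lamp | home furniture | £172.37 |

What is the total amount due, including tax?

£1062.18

Extension cord £12.37: everything else → 9.75% → £1.21
Canvas tote bag £16.46: everything else → 9.75% → £1.60
Dozen eggs £4.39: unprepared food → 4.5% → £0.20
Greeting card £3.20: everything else → 9.75% → £0.31
Dresser £612.55: home furniture → 5.75% → £35.22
Basic car wash £19.07: taxable services → 0% → £0.00
Bar stool £63.56: home furniture → 5.75% → £3.65
Granola (1 lb) £6.66: unprepared food → 4.5% → £0.30
Wall mirror £93.76: home furniture → 5.75% → £5.39
Floor lamp £172.37: home furniture → 5.75% → £9.91
Subtotal = £1004.39; tax = £57.79; total due = £1062.18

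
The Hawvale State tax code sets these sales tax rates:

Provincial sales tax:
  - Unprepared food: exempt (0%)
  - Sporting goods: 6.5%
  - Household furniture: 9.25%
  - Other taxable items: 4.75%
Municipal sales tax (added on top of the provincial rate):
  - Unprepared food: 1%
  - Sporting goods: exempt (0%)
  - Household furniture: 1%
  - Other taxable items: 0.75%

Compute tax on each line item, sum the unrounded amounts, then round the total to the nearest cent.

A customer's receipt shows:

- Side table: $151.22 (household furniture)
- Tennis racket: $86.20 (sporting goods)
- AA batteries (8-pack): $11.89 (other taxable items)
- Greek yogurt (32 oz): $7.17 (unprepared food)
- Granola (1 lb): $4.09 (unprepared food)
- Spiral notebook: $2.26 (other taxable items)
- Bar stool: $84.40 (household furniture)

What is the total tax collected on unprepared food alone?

Greek yogurt (32 oz) $7.17: unprepared food → 0% + 1% municipal = 1% → $0.0717
Granola (1 lb) $4.09: unprepared food → 0% + 1% municipal = 1% → $0.0409
Tax on unprepared food: unrounded sum = $0.1126 → $0.11

$0.11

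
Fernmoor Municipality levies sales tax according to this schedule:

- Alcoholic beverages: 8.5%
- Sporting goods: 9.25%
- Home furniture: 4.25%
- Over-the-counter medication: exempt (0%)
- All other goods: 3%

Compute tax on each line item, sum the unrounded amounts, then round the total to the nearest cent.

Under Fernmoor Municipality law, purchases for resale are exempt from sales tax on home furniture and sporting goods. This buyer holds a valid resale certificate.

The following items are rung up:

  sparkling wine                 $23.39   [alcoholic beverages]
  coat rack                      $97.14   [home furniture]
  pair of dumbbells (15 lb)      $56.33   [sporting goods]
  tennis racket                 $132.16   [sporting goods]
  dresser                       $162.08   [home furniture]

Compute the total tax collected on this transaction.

$1.99

Sparkling wine $23.39: alcoholic beverages → 8.5% → $1.98815
Coat rack $97.14: home furniture, buyer-exempt → 0% → $0.00
Pair of dumbbells (15 lb) $56.33: sporting goods, buyer-exempt → 0% → $0.00
Tennis racket $132.16: sporting goods, buyer-exempt → 0% → $0.00
Dresser $162.08: home furniture, buyer-exempt → 0% → $0.00
Unrounded tax sum = $1.98815 → $1.99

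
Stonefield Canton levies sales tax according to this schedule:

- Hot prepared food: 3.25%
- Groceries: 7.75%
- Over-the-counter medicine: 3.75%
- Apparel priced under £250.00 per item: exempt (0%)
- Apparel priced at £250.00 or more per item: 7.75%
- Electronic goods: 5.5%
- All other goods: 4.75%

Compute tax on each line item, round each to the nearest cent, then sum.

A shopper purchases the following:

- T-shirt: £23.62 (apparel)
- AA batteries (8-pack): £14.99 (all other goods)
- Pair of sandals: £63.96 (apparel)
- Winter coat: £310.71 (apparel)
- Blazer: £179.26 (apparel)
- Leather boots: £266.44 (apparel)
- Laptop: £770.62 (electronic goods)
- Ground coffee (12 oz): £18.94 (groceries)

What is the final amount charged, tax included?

T-shirt £23.62: apparel, under £250.00 → 0% → £0.00
AA batteries (8-pack) £14.99: all other goods → 4.75% → £0.71
Pair of sandals £63.96: apparel, under £250.00 → 0% → £0.00
Winter coat £310.71: apparel, £250.00 or more → 7.75% → £24.08
Blazer £179.26: apparel, under £250.00 → 0% → £0.00
Leather boots £266.44: apparel, £250.00 or more → 7.75% → £20.65
Laptop £770.62: electronic goods → 5.5% → £42.38
Ground coffee (12 oz) £18.94: groceries → 7.75% → £1.47
Subtotal = £1648.54; tax = £89.29; total due = £1737.83

£1737.83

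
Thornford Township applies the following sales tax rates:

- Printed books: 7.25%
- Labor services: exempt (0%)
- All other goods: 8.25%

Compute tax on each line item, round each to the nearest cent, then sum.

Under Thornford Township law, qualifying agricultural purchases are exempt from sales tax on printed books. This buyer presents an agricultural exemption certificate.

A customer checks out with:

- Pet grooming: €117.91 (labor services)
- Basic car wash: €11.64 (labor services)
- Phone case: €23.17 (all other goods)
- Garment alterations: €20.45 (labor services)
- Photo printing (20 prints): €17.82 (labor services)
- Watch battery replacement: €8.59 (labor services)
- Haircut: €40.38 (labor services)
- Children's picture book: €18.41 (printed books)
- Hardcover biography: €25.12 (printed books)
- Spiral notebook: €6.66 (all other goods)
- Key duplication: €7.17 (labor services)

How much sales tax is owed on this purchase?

Pet grooming €117.91: labor services → 0% → €0.00
Basic car wash €11.64: labor services → 0% → €0.00
Phone case €23.17: all other goods → 8.25% → €1.91
Garment alterations €20.45: labor services → 0% → €0.00
Photo printing (20 prints) €17.82: labor services → 0% → €0.00
Watch battery replacement €8.59: labor services → 0% → €0.00
Haircut €40.38: labor services → 0% → €0.00
Children's picture book €18.41: printed books, buyer-exempt → 0% → €0.00
Hardcover biography €25.12: printed books, buyer-exempt → 0% → €0.00
Spiral notebook €6.66: all other goods → 8.25% → €0.55
Key duplication €7.17: labor services → 0% → €0.00
Total tax = €1.91 + €0.55 = €2.46

€2.46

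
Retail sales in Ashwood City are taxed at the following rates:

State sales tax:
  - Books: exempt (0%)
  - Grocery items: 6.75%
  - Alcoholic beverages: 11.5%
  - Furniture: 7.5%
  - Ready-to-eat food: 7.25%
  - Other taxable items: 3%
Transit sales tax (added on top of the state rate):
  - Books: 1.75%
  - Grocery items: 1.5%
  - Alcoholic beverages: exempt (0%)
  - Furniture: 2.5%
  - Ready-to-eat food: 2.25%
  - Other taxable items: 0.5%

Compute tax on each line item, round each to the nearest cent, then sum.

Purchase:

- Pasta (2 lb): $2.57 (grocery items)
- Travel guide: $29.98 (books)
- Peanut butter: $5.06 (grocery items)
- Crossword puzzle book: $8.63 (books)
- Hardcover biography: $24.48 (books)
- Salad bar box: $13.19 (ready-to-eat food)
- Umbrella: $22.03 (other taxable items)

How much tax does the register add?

Pasta (2 lb) $2.57: grocery items → 6.75% + 1.5% transit = 8.25% → $0.21
Travel guide $29.98: books → 0% + 1.75% transit = 1.75% → $0.52
Peanut butter $5.06: grocery items → 6.75% + 1.5% transit = 8.25% → $0.42
Crossword puzzle book $8.63: books → 0% + 1.75% transit = 1.75% → $0.15
Hardcover biography $24.48: books → 0% + 1.75% transit = 1.75% → $0.43
Salad bar box $13.19: ready-to-eat food → 7.25% + 2.25% transit = 9.5% → $1.25
Umbrella $22.03: other taxable items → 3% + 0.5% transit = 3.5% → $0.77
Total tax = $0.21 + $0.52 + $0.42 + $0.15 + $0.43 + $1.25 + $0.77 = $3.75

$3.75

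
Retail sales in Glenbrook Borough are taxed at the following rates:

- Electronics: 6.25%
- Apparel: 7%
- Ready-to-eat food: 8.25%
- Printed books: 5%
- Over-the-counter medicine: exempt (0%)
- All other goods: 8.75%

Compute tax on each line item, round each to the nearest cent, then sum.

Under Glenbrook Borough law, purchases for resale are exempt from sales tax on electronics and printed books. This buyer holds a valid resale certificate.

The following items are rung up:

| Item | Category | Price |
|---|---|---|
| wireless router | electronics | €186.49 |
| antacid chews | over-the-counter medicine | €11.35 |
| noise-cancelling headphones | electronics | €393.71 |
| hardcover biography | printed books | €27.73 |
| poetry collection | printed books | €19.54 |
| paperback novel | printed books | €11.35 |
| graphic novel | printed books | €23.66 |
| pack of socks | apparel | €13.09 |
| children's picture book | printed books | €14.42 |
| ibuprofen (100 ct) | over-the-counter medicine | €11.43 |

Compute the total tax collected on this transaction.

Wireless router €186.49: electronics, buyer-exempt → 0% → €0.00
Antacid chews €11.35: over-the-counter medicine → 0% → €0.00
Noise-cancelling headphones €393.71: electronics, buyer-exempt → 0% → €0.00
Hardcover biography €27.73: printed books, buyer-exempt → 0% → €0.00
Poetry collection €19.54: printed books, buyer-exempt → 0% → €0.00
Paperback novel €11.35: printed books, buyer-exempt → 0% → €0.00
Graphic novel €23.66: printed books, buyer-exempt → 0% → €0.00
Pack of socks €13.09: apparel → 7% → €0.92
Children's picture book €14.42: printed books, buyer-exempt → 0% → €0.00
Ibuprofen (100 ct) €11.43: over-the-counter medicine → 0% → €0.00
Total tax = €0.92

€0.92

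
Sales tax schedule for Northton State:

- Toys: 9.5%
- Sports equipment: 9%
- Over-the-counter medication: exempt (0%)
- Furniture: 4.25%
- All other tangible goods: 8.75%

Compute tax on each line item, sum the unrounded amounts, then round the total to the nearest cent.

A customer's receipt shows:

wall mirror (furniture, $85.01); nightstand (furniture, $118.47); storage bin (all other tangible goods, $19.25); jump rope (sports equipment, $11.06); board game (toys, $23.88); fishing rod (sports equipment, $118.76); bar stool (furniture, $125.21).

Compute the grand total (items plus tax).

$531.25

Wall mirror $85.01: furniture → 4.25% → $3.612925
Nightstand $118.47: furniture → 4.25% → $5.034975
Storage bin $19.25: all other tangible goods → 8.75% → $1.684375
Jump rope $11.06: sports equipment → 9% → $0.9954
Board game $23.88: toys → 9.5% → $2.2686
Fishing rod $118.76: sports equipment → 9% → $10.6884
Bar stool $125.21: furniture → 4.25% → $5.321425
Subtotal = $501.64; unrounded tax = $29.6061 → $29.61; total due = $531.25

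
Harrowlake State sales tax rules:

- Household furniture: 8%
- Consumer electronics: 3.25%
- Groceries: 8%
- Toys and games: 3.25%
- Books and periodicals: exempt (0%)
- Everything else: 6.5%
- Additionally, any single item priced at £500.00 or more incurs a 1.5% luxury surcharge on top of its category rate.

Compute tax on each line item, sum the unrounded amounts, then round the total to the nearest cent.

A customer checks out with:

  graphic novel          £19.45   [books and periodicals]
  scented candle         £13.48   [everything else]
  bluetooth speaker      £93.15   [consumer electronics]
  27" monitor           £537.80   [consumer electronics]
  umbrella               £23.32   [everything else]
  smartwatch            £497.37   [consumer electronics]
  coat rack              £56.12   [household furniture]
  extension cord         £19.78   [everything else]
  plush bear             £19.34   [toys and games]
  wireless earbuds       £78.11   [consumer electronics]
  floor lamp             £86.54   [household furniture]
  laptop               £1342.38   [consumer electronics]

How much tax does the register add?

£126.76

Graphic novel £19.45: books and periodicals → 0% → £0.00
Scented candle £13.48: everything else → 6.5% → £0.8762
Bluetooth speaker £93.15: consumer electronics → 3.25% → £3.027375
27" monitor £537.80: consumer electronics → 3.25% + 1.5% surcharge = 4.75% → £25.5455
Umbrella £23.32: everything else → 6.5% → £1.5158
Smartwatch £497.37: consumer electronics → 3.25% → £16.164525
Coat rack £56.12: household furniture → 8% → £4.4896
Extension cord £19.78: everything else → 6.5% → £1.2857
Plush bear £19.34: toys and games → 3.25% → £0.62855
Wireless earbuds £78.11: consumer electronics → 3.25% → £2.538575
Floor lamp £86.54: household furniture → 8% → £6.9232
Laptop £1342.38: consumer electronics → 3.25% + 1.5% surcharge = 4.75% → £63.76305
Unrounded tax sum = £126.758075 → £126.76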